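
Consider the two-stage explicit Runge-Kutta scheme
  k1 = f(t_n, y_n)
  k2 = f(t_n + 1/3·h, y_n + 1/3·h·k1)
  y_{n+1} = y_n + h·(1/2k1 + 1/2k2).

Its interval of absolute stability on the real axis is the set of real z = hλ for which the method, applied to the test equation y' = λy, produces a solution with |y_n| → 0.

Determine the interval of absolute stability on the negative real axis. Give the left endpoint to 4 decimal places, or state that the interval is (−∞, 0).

(-6.0000, 0).

Test eqn y'=λy, z=hλ:
  k1=λy_n ⇒ h·k1=z·y_n;  k2=λ(1+1/3z)y_n ⇒ h·k2=z(1+1/3z)y_n
  y_{n+1}/y_n = 1 + 1/2z + 1/2z(1+1/3z) = 1 + z + 1/6z²
  so R(z) = 1 + z + 1/6z².

Need |R(x)|<1, x<0.
x=-0.99: |R|=0.1734
R=1: x+1/6x²=0 ⇒ x=−6=-6.0000; min R=1−1/(4·1/6)=-0.5000>−1
Confirm numerically:
  x=-5.938: |R|=0.93864 <1
  x=-5.647: |R|=0.66777 <1
  x=-3.300: |R|=0.48500 <1
  x=-6.426: |R|=1.45625 >1
  x=-6.374: |R|=1.39731 >1
  x=-6.176: |R|=1.18116 >1
Stable set (-6.0000, 0).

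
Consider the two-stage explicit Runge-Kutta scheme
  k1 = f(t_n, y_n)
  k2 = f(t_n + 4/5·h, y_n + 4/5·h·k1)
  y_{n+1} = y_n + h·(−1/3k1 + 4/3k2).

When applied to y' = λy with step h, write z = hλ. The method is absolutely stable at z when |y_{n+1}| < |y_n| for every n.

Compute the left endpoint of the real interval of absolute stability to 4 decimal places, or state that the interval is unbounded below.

left endpoint -0.9375.

Set f=λy, z=hλ:
  k1=λy_n ⇒ h·k1=z·y_n;  k2=λ(1+4/5z)y_n ⇒ h·k2=z(1+4/5z)y_n
  y_{n+1}/y_n = 1 − 1/3z + 4/3z(1+4/5z) = 1 + z + 16/15z²
  so R(z) = 1 + z + 16/15z².

Boundary: |R(x)|=1, x<0.
x=-0.96: |R|=1.0230
R=1: x+16/15x²=0 ⇒ x=−15/16=-0.9375; min R=1−1/(4·16/15)=0.7656>−1
Confirm numerically:
  x=-0.822: |R|=0.89873 <1
  x=-0.731: |R|=0.83899 <1
  x=-0.664: |R|=0.80629 <1
  x=-1.183: |R|=1.30979 >1
  x=-1.178: |R|=1.30220 >1
  x=-1.091: |R|=1.17863 >1
Stable set (-0.9375, 0).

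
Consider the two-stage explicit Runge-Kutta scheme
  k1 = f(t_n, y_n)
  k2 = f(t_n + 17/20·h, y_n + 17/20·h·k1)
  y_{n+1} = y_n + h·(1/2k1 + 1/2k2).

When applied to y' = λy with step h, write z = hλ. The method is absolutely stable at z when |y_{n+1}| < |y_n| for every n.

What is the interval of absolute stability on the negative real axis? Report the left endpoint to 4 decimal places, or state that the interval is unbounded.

(-2.3529, 0).

Test eqn y'=λy, z=hλ:
  k1=λy_n ⇒ h·k1=z·y_n;  k2=λ(1+17/20z)y_n ⇒ h·k2=z(1+17/20z)y_n
  y_{n+1}/y_n = 1 + 1/2z + 1/2z(1+17/20z) = 1 + z + 17/40z²
  R(z) = 1 + z + 17/40z².

Need |R(x)|<1, x<0.
x=-1.02: |R|=0.4222
R=1: x+17/40x²=0 ⇒ x=−40/17=-2.3529; min R=1−1/(4·17/40)=0.4118>−1
Confirm numerically:
  x=-1.411: |R|=0.43514 <1
  x=-1.394: |R|=0.43188 <1
  x=-1.019: |R|=0.42230 <1
  x=-2.553: |R|=1.21707 >1
  x=-2.523: |R|=1.18235 >1
Interval (-2.3529, 0).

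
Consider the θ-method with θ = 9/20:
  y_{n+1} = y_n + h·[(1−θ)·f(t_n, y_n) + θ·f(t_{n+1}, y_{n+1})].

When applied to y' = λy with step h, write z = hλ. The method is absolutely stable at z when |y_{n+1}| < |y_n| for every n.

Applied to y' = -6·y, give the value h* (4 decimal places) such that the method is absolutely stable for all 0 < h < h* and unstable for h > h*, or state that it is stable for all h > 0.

Set f=λy, z=hλ:
  y_{n+1} = y_n + z·[11/20·y_n + 9/20·y_{n+1}] ⇒ (1 − 9/20z)y_{n+1} = (1 + 11/20z)y_n
  so R(z) = (1 + 11/20z)/(1 − 9/20z).

Boundary: |R(x)|=1, x<0.
x=-0.32: |R|=0.7203
R=−1: 1+11/20x = −1+9/20x ⇒ -1/10x=2 ⇒ x=2/(-1/10)=-20.0000
Confirm numerically:
  x=-19.125: |R|=0.99089 <1
  x=-18.210: |R|=0.98053 <1
  x=-14.482: |R|=0.92659 <1
  x=-8.598: |R|=0.76583 <1
  x=-20.052: |R|=1.00052 >1
  x=-20.039: |R|=1.00039 >1
Interval (-20.0000, 0).

(-20.0000,0); λ=-6 ⇒ h* = (20)/6 = 3.3333.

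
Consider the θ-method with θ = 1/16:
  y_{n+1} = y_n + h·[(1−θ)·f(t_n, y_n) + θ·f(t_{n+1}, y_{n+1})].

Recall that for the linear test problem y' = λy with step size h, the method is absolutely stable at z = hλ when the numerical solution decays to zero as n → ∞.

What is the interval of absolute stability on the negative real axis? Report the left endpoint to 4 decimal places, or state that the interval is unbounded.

Set f=λy, z=hλ:
  y_{n+1} = y_n + z·[15/16·y_n + 1/16·y_{n+1}] ⇒ (1 − 1/16z)y_{n+1} = (1 + 15/16z)y_n
  so R(z) = (1 + 15/16z)/(1 − 1/16z).

Boundary: |R(x)|=1, x<0.
x=-1.01: |R|=0.0500
R=−1: 1+15/16x = −1+1/16x ⇒ -7/8x=2 ⇒ x=2/(-7/8)=-2.2857
Confirm numerically:
  x=-2.010: |R|=0.78567 <1
  x=-1.583: |R|=0.44048 <1
  x=-1.206: |R|=0.12147 <1
  x=-1.014: |R|=0.04643 <1
  x=-2.796: |R|=1.38008 >1
  x=-2.500: |R|=1.16216 >1
So |R|<1 on (-2.2857, 0).

z∈(-2.2857,0).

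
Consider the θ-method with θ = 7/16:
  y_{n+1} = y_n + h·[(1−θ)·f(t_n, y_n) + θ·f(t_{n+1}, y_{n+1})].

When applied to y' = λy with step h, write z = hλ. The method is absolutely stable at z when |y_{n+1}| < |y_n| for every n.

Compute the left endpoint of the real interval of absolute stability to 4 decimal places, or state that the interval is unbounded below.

Test eqn y'=λy, z=hλ:
  y_{n+1} = y_n + z·[9/16·y_n + 7/16·y_{n+1}] ⇒ (1 − 7/16z)y_{n+1} = (1 + 9/16z)y_n
  R(z) = (1 + 9/16z)/(1 − 7/16z).

Solve |R(x)|<1 on ℝ⁻.
x=-1.43: |R|=0.1203
R=−1: 1+9/16x = −1+7/16x ⇒ -1/8x=2 ⇒ x=2/(-1/8)=-16.0000
Confirm numerically:
  x=-14.955: |R|=0.98268 <1
  x=-12.411: |R|=0.93023 <1
  x=-6.722: |R|=0.70571 <1
  x=-16.364: |R|=1.00558 >1
  x=-16.105: |R|=1.00163 >1
Stable set (-16.0000, 0).

z* = -16.0000.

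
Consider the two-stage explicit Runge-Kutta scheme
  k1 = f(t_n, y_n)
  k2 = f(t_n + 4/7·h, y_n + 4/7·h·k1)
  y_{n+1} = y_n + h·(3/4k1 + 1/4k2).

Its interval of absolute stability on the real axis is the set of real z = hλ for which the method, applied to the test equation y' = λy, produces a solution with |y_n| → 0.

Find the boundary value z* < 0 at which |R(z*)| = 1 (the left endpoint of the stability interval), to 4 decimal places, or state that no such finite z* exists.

Test eqn y'=λy, z=hλ:
  k1=λy_n ⇒ h·k1=z·y_n;  k2=λ(1+4/7z)y_n ⇒ h·k2=z(1+4/7z)y_n
  y_{n+1}/y_n = 1 + 3/4z + 1/4z(1+4/7z) = 1 + z + 1/7z²
  so R(z) = 1 + z + 1/7z².

Need |R(x)|<1, x<0.
x=-0.69: |R|=0.3780
R=1: x+1/7x²=0 ⇒ x=−7=-7.0000; min R=1−1/(4·1/7)=-0.7500>−1
Confirm numerically:
  x=-6.804: |R|=0.80949 <1
  x=-4.794: |R|=0.51079 <1
  x=-4.681: |R|=0.55075 <1
  x=-3.074: |R|=0.72407 <1
  x=-7.151: |R|=1.15426 >1
  x=-7.066: |R|=1.06662 >1
So |R|<1 on (-7.0000, 0).

z* = -7.0000.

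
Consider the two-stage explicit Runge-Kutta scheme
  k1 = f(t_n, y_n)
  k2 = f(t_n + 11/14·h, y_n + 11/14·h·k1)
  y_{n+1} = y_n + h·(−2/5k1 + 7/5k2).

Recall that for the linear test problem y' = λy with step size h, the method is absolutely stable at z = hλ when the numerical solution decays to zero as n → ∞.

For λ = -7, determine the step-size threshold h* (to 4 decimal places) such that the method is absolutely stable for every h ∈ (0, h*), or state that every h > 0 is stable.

(-0.9091,0); λ=-7 ⇒ h* = (10/11)/7 = 0.1299.

Test eqn y'=λy, z=hλ:
  k1=λy_n ⇒ h·k1=z·y_n;  k2=λ(1+11/14z)y_n ⇒ h·k2=z(1+11/14z)y_n
  y_{n+1}/y_n = 1 − 2/5z + 7/5z(1+11/14z) = 1 + z + 11/10z²
  so R(z) = 1 + z + 11/10z².

Boundary: |R(x)|=1, x<0.
x=-1.46: |R|=1.8848
R=1: x+11/10x²=0 ⇒ x=−10/11=-0.9091; min R=1−1/(4·11/10)=0.7727>−1
Confirm numerically:
  x=-0.784: |R|=0.89212 <1
  x=-0.639: |R|=0.81015 <1
  x=-0.611: |R|=0.79965 <1
  x=-1.389: |R|=1.73325 >1
  x=-1.005: |R|=1.10603 >1
  x=-0.950: |R|=1.04275 >1
Stable set (-0.9091, 0).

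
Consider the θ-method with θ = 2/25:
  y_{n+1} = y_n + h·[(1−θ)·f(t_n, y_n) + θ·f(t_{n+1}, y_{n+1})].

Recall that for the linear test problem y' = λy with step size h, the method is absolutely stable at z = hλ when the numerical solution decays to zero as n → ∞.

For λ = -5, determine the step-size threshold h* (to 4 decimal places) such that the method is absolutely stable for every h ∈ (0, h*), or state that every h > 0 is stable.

With y'=λy (z=hλ):
  y_{n+1} = y_n + z·[23/25·y_n + 2/25·y_{n+1}] ⇒ (1 − 2/25z)y_{n+1} = (1 + 23/25z)y_n
  R(z) = (1 + 23/25z)/(1 − 2/25z).

Need |R(x)|<1, x<0.
x=-1.06: |R|=0.0229
R=−1: 1+23/25x = −1+2/25x ⇒ -21/25x=2 ⇒ x=2/(-21/25)=-2.3810
Confirm numerically:
  x=-2.317: |R|=0.95468 <1
  x=-1.759: |R|=0.54201 <1
  x=-1.186: |R|=0.08322 <1
  x=-2.923: |R|=1.36903 >1
  x=-2.880: |R|=1.34070 >1
  x=-2.471: |R|=1.06316 >1
So |R|<1 on (-2.3810, 0).

(-2.3810,0); λ=-5 ⇒ h* = (50/21)/5 = 0.4762.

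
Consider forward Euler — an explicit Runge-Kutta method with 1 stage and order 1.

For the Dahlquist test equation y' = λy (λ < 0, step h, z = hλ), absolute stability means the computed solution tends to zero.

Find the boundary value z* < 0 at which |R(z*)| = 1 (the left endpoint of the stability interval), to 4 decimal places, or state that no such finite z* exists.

On y'=λy, z=hλ:
  order 1, 1-stage ⇒ R(z)=1+z
  (e.g. R(-1.33)=-0.33000, |R|=0.33000)

Find x<0 with |R(x)|<1.
x=-1.33: |R|=0.3300
|R(-2.35)|=1.3500 |R(-0.93)|=0.0700 |R(-0.59)|=0.4100
Bisect:
  x_lo=-2.3781 |R|=1.3781  x_hi=-0.2970 |R|=0.7030
  mid=-1.33759 |R|=0.33759 →hi
  mid=-1.85787 |R|=0.85787 →hi
  mid=-2.11800 |R|=1.11800 →lo
  mid=-1.98794 |R|=0.98794 →hi
  mid=-2.05297 |R|=1.05297 →lo
  mid=-2.02045 |R|=1.02045 →lo
  mid=-2.00419 |R|=1.00419 →lo
  mid=-1.99606 |R|=0.99606 →hi
  ...
  [-2.00000,-1.99988] ⇒ x*=-2.0000
So |R|<1 on (-2.0000, 0).

z* = -2.0000.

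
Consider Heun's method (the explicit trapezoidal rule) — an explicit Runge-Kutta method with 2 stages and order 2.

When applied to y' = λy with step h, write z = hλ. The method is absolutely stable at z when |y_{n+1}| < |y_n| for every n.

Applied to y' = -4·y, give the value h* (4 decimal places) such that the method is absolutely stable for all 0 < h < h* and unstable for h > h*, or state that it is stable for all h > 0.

Set f=λy, z=hλ:
  order 2, 2-stage ⇒ R(z)=1+z+z^2/2
  (e.g. R(-1.6)=0.68000, |R|=0.68000)

Boundary: |R(x)|=1, x<0.
x=-1.6: |R|=0.6800
|R(-1.52)|=0.6352 |R(-1.32)|=0.5512 |R(-1)|=0.5000
Bisect:
  x_lo=-2.6241 |R|=1.8189  x_hi=-0.1423 |R|=0.8679
  mid=-1.38320 |R|=0.57342 →hi
  mid=-2.00367 |R|=1.00367 →lo
  mid=-1.69343 |R|=0.74042 →hi
  mid=-1.84855 |R|=0.86002 →hi
  mid=-1.92611 |R|=0.92884 →hi
  mid=-1.96489 |R|=0.96550 →hi
  mid=-1.98428 |R|=0.98440 →hi
  ...
  [-2.00003,-1.99988] ⇒ x*=-2.0000
Interval (-2.0000, 0).

(-2.0000,0); λ=-4 ⇒ h* = 0.5000.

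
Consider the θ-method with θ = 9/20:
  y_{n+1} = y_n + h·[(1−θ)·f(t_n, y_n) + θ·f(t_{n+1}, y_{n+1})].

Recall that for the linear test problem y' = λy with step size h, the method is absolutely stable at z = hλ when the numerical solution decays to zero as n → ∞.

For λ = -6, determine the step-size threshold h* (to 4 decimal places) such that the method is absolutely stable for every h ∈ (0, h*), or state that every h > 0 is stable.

With y'=λy (z=hλ):
  y_{n+1} = y_n + z·[11/20·y_n + 9/20·y_{n+1}] ⇒ (1 − 9/20z)y_{n+1} = (1 + 11/20z)y_n
  ⇒ R(z) = (1 + 11/20z)/(1 − 9/20z).

Need |R(x)|<1, x<0.
x=-0.7: |R|=0.4677
R=−1: 1+11/20x = −1+9/20x ⇒ -1/10x=2 ⇒ x=2/(-1/10)=-20.0000
Confirm numerically:
  x=-10.910: |R|=0.84618 <1
  x=-9.032: |R|=0.78343 <1
  x=-8.282: |R|=0.75210 <1
  x=-20.374: |R|=1.00368 >1
  x=-20.110: |R|=1.00109 >1
So |R|<1 on (-20.0000, 0).

(-20.0000,0); λ=-6 ⇒ h* = (20)/6 = 3.3333.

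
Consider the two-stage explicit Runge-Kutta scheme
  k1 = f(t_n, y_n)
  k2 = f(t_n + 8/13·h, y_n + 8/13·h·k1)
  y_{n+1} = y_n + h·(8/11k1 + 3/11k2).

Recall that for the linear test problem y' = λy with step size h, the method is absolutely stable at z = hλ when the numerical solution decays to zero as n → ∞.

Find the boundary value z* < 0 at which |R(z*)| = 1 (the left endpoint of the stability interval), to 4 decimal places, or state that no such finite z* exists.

z* = -5.9583.

On y'=λy, z=hλ:
  k1=λy_n ⇒ h·k1=z·y_n;  k2=λ(1+8/13z)y_n ⇒ h·k2=z(1+8/13z)y_n
  y_{n+1}/y_n = 1 + 8/11z + 3/11z(1+8/13z) = 1 + z + 24/143z²
  ⇒ R(z) = 1 + z + 24/143z².

Boundary: |R(x)|=1, x<0.
x=-0.68: |R|=0.3976
R=1: x+24/143x²=0 ⇒ x=−143/24=-5.9583; min R=1−1/(4·24/143)=-0.4896>−1
Confirm numerically:
  x=-5.571: |R|=0.63785 <1
  x=-5.107: |R|=0.27031 <1
  x=-5.100: |R|=0.26531 <1
  x=-3.864: |R|=0.35818 <1
  x=-6.313: |R|=1.37578 >1
  x=-6.239: |R|=1.29389 >1
Stable set (-5.9583, 0).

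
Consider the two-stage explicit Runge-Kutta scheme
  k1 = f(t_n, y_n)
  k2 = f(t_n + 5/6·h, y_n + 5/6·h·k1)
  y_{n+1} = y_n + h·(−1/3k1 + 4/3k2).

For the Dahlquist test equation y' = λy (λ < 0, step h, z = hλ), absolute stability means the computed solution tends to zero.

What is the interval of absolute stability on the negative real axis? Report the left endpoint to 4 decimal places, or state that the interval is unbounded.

(-0.9000, 0).

Set f=λy, z=hλ:
  k1=λy_n ⇒ h·k1=z·y_n;  k2=λ(1+5/6z)y_n ⇒ h·k2=z(1+5/6z)y_n
  y_{n+1}/y_n = 1 − 1/3z + 4/3z(1+5/6z) = 1 + z + 10/9z²
  ⇒ R(z) = 1 + z + 10/9z².

Need |R(x)|<1, x<0.
x=-0.93: |R|=1.0310
R=1: x+10/9x²=0 ⇒ x=−9/10=-0.9000; min R=1−1/(4·10/9)=0.7750>−1
Confirm numerically:
  x=-0.565: |R|=0.78969 <1
  x=-0.502: |R|=0.77800 <1
  x=-0.481: |R|=0.77607 <1
  x=-1.307: |R|=1.59105 >1
  x=-1.142: |R|=1.30707 >1
  x=-1.139: |R|=1.30247 >1
Stable set (-0.9000, 0).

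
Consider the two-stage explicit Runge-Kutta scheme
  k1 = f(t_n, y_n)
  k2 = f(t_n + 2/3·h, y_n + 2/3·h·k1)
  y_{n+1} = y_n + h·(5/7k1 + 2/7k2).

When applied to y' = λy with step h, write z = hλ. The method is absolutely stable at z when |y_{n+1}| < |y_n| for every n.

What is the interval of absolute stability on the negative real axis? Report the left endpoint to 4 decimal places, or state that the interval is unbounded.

(-5.2500, 0).

Set f=λy, z=hλ:
  k1=λy_n ⇒ h·k1=z·y_n;  k2=λ(1+2/3z)y_n ⇒ h·k2=z(1+2/3z)y_n
  y_{n+1}/y_n = 1 + 5/7z + 2/7z(1+2/3z) = 1 + z + 4/21z²
  Hence R(z) = 1 + z + 4/21z².

Need |R(x)|<1, x<0.
x=-1.09: |R|=0.1363
R=1: x+4/21x²=0 ⇒ x=−21/4=-5.2500; min R=1−1/(4·4/21)=-0.3125>−1
Confirm numerically:
  x=-4.718: |R|=0.52191 <1
  x=-4.055: |R|=0.07700 <1
  x=-5.790: |R|=1.59554 >1
  x=-5.492: |R|=1.25316 >1
Interval (-5.2500, 0).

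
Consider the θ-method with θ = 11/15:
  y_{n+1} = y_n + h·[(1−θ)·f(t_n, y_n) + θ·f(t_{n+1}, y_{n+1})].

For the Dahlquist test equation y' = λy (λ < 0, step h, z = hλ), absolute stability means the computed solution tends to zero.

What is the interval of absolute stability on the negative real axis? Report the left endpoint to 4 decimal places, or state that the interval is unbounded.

On y'=λy, z=hλ:
  y_{n+1} = y_n + z·[4/15·y_n + 11/15·y_{n+1}] ⇒ (1 − 11/15z)y_{n+1} = (1 + 4/15z)y_n
  ⇒ R(z) = (1 + 4/15z)/(1 − 11/15z).

Find x<0 with |R(x)|<1.
x=-1.41: |R|=0.3068
x=-2: |R|=0.1892
x=-10: |R|=0.2000
x=-100: |R|=0.3453
θ=11/15≥1/2 ⇒ |1+4/15x|<|1−11/15x| ∀x<0 ⇒ unbounded interval.

unbounded; (−∞, 0).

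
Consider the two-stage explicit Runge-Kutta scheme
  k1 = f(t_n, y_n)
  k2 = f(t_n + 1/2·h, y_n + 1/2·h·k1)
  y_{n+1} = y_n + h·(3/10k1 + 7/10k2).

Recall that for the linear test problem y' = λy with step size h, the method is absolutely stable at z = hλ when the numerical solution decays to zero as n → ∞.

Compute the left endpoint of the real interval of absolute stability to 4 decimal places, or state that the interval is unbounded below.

z* = -2.8571.

Set f=λy, z=hλ:
  k1=λy_n ⇒ h·k1=z·y_n;  k2=λ(1+1/2z)y_n ⇒ h·k2=z(1+1/2z)y_n
  y_{n+1}/y_n = 1 + 3/10z + 7/10z(1+1/2z) = 1 + z + 7/20z²
  so R(z) = 1 + z + 7/20z².

Solve |R(x)|<1 on ℝ⁻.
x=-0.96: |R|=0.3626
R=1: x+7/20x²=0 ⇒ x=−20/7=-2.8571; min R=1−1/(4·7/20)=0.2857>−1
Confirm numerically:
  x=-2.498: |R|=0.68600 <1
  x=-2.316: |R|=0.56135 <1
  x=-1.545: |R|=0.29046 <1
  x=-1.374: |R|=0.28676 <1
  x=-3.249: |R|=1.44560 >1
  x=-2.977: |R|=1.12489 >1
So |R|<1 on (-2.8571, 0).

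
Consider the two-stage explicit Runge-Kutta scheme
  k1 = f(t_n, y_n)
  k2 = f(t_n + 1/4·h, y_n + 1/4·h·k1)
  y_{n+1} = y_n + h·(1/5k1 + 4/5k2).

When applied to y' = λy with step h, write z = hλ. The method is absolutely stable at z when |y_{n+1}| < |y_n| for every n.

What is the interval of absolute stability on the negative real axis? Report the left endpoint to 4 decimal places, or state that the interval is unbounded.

(-5.0000, 0).

On y'=λy, z=hλ:
  k1=λy_n ⇒ h·k1=z·y_n;  k2=λ(1+1/4z)y_n ⇒ h·k2=z(1+1/4z)y_n
  y_{n+1}/y_n = 1 + 1/5z + 4/5z(1+1/4z) = 1 + z + 1/5z²
  Hence R(z) = 1 + z + 1/5z².

Find x<0 with |R(x)|<1.
x=-1.13: |R|=0.1254
R=1: x+1/5x²=0 ⇒ x=−5=-5.0000; min R=1−1/(4·1/5)=-0.2500>−1
Confirm numerically:
  x=-4.768: |R|=0.77876 <1
  x=-3.474: |R|=0.06026 <1
  x=-2.866: |R|=0.22321 <1
  x=-5.478: |R|=1.52370 >1
  x=-5.121: |R|=1.12393 >1
  x=-5.117: |R|=1.11974 >1
Interval (-5.0000, 0).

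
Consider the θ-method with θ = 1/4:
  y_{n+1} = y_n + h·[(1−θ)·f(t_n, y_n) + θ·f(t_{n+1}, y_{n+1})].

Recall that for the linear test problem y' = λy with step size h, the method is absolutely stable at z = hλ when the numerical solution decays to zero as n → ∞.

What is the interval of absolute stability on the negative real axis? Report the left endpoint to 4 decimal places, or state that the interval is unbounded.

(-4.0000, 0).

Test eqn y'=λy, z=hλ:
  y_{n+1} = y_n + z·[3/4·y_n + 1/4·y_{n+1}] ⇒ (1 − 1/4z)y_{n+1} = (1 + 3/4z)y_n
  ⇒ R(z) = (1 + 3/4z)/(1 − 1/4z).

Solve |R(x)|<1 on ℝ⁻.
x=-0.54: |R|=0.5242
R=−1: 1+3/4x = −1+1/4x ⇒ -1/2x=2 ⇒ x=2/(-1/2)=-4.0000
Confirm numerically:
  x=-3.855: |R|=0.96308 <1
  x=-2.702: |R|=0.61265 <1
  x=-1.938: |R|=0.30549 <1
  x=-4.587: |R|=1.13672 >1
  x=-4.349: |R|=1.08360 >1
So |R|<1 on (-4.0000, 0).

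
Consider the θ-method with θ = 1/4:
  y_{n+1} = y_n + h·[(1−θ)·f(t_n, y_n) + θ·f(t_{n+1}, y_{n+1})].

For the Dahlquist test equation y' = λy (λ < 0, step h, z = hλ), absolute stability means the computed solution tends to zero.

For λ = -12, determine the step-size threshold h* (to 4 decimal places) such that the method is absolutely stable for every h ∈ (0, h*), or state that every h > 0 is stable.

(-4.0000,0); λ=-12 ⇒ h* = (4)/12 = 0.3333.

On y'=λy, z=hλ:
  y_{n+1} = y_n + z·[3/4·y_n + 1/4·y_{n+1}] ⇒ (1 − 1/4z)y_{n+1} = (1 + 3/4z)y_n
  ⇒ R(z) = (1 + 3/4z)/(1 − 1/4z).

Find x<0 with |R(x)|<1.
x=-1.02: |R|=0.1873
R=−1: 1+3/4x = −1+1/4x ⇒ -1/2x=2 ⇒ x=2/(-1/2)=-4.0000
Confirm numerically:
  x=-3.868: |R|=0.96645 <1
  x=-3.299: |R|=0.80792 <1
  x=-2.199: |R|=0.41894 <1
  x=-1.885: |R|=0.28122 <1
  x=-4.575: |R|=1.13411 >1
  x=-4.199: |R|=1.04854 >1
Interval (-4.0000, 0).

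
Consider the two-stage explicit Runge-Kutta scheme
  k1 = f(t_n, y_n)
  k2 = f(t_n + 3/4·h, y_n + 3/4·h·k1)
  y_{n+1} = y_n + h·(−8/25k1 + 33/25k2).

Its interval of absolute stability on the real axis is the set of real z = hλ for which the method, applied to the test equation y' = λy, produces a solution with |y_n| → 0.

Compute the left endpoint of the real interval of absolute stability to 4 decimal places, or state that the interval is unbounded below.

z* = -1.0101.

Set f=λy, z=hλ:
  k1=λy_n ⇒ h·k1=z·y_n;  k2=λ(1+3/4z)y_n ⇒ h·k2=z(1+3/4z)y_n
  y_{n+1}/y_n = 1 − 8/25z + 33/25z(1+3/4z) = 1 + z + 99/100z²
  so R(z) = 1 + z + 99/100z².

Need |R(x)|<1, x<0.
x=-0.78: |R|=0.8223
R=1: x+99/100x²=0 ⇒ x=−100/99=-1.0101; min R=1−1/(4·99/100)=0.7475>−1
Confirm numerically:
  x=-0.786: |R|=0.82562 <1
  x=-0.526: |R|=0.74791 <1
  x=-0.461: |R|=0.74940 <1
  x=-0.452: |R|=0.75026 <1
  x=-1.584: |R|=1.89997 >1
  x=-1.470: |R|=1.66929 >1
So |R|<1 on (-1.0101, 0).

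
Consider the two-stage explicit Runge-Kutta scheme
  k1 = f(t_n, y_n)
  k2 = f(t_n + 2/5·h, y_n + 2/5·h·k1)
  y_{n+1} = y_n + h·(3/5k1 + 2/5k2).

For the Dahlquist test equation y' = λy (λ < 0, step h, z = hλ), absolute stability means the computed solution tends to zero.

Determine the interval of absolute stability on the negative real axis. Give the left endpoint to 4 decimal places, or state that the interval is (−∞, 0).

z∈(-6.2500,0).

With y'=λy (z=hλ):
  k1=λy_n ⇒ h·k1=z·y_n;  k2=λ(1+2/5z)y_n ⇒ h·k2=z(1+2/5z)y_n
  y_{n+1}/y_n = 1 + 3/5z + 2/5z(1+2/5z) = 1 + z + 4/25z²
  ⇒ R(z) = 1 + z + 4/25z².

Need |R(x)|<1, x<0.
x=-0.85: |R|=0.2656
R=1: x+4/25x²=0 ⇒ x=−25/4=-6.2500; min R=1−1/(4·4/25)=-0.5625>−1
Confirm numerically:
  x=-5.753: |R|=0.54252 <1
  x=-5.183: |R|=0.11516 <1
  x=-4.055: |R|=0.42412 <1
  x=-6.711: |R|=1.49500 >1
  x=-6.529: |R|=1.29145 >1
  x=-6.286: |R|=1.03621 >1
Interval (-6.2500, 0).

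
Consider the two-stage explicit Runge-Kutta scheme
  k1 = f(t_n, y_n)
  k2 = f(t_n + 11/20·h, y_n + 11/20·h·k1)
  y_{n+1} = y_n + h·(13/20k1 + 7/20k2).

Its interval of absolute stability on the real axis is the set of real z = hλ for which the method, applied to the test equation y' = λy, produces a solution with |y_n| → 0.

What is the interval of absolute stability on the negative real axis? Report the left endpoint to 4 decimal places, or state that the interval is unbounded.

With y'=λy (z=hλ):
  k1=λy_n ⇒ h·k1=z·y_n;  k2=λ(1+11/20z)y_n ⇒ h·k2=z(1+11/20z)y_n
  y_{n+1}/y_n = 1 + 13/20z + 7/20z(1+11/20z) = 1 + z + 77/400z²
  R(z) = 1 + z + 77/400z².

Boundary: |R(x)|=1, x<0.
x=-0.84: |R|=0.2958
R=1: x+77/400x²=0 ⇒ x=−400/77=-5.1948; min R=1−1/(4·77/400)=-0.2987>−1
Confirm numerically:
  x=-3.480: |R|=0.14875 <1
  x=-3.187: |R|=0.23178 <1
  x=-2.473: |R|=0.29572 <1
  x=-5.652: |R|=1.49743 >1
  x=-5.441: |R|=1.25786 >1
  x=-5.303: |R|=1.11045 >1
Interval (-5.1948, 0).

(-5.1948, 0).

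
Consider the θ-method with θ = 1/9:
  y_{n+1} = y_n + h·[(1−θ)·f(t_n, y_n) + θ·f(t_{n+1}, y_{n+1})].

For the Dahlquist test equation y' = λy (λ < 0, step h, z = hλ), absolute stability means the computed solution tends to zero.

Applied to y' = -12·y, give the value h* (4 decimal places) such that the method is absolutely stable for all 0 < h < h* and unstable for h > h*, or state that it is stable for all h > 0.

(-2.5714,0); λ=-12 ⇒ h* = (18/7)/12 = 0.2143.

Set f=λy, z=hλ:
  y_{n+1} = y_n + z·[8/9·y_n + 1/9·y_{n+1}] ⇒ (1 − 1/9z)y_{n+1} = (1 + 8/9z)y_n
  so R(z) = (1 + 8/9z)/(1 − 1/9z).

Boundary: |R(x)|=1, x<0.
x=-1.62: |R|=0.3729
R=−1: 1+8/9x = −1+1/9x ⇒ -7/9x=2 ⇒ x=2/(-7/9)=-2.5714
Confirm numerically:
  x=-2.352: |R|=0.86469 <1
  x=-2.206: |R|=0.77173 <1
  x=-1.866: |R|=0.54555 <1
  x=-1.234: |R|=0.08521 <1
  x=-3.117: |R|=1.31518 >1
  x=-2.992: |R|=1.24550 >1
  x=-2.893: |R|=1.18927 >1
Interval (-2.5714, 0).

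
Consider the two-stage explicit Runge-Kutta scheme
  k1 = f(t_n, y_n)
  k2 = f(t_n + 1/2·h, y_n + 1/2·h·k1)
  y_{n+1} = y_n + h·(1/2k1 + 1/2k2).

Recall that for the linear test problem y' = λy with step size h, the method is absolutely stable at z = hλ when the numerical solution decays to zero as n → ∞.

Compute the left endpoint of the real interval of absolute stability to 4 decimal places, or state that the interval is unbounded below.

On y'=λy, z=hλ:
  k1=λy_n ⇒ h·k1=z·y_n;  k2=λ(1+1/2z)y_n ⇒ h·k2=z(1+1/2z)y_n
  y_{n+1}/y_n = 1 + 1/2z + 1/2z(1+1/2z) = 1 + z + 1/4z²
  R(z) = 1 + z + 1/4z².

Boundary: |R(x)|=1, x<0.
x=-1.04: |R|=0.2304
R=1: x+1/4x²=0 ⇒ x=−4=-4.0000; min R=1−1/(4·1/4)=0.0000>−1
Confirm numerically:
  x=-3.840: |R|=0.84640 <1
  x=-3.073: |R|=0.28783 <1
  x=-2.620: |R|=0.09610 <1
  x=-2.486: |R|=0.05905 <1
  x=-4.541: |R|=1.61417 >1
  x=-4.342: |R|=1.37124 >1
So |R|<1 on (-4.0000, 0).

z* = -4.0000.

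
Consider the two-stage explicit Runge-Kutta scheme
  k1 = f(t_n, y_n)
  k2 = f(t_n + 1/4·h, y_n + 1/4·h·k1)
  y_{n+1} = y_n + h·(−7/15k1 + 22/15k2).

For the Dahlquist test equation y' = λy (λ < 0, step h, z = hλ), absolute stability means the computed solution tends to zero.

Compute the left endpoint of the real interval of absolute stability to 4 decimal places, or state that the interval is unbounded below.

On y'=λy, z=hλ:
  k1=λy_n ⇒ h·k1=z·y_n;  k2=λ(1+1/4z)y_n ⇒ h·k2=z(1+1/4z)y_n
  y_{n+1}/y_n = 1 − 7/15z + 22/15z(1+1/4z) = 1 + z + 11/30z²
  ⇒ R(z) = 1 + z + 11/30z².

Solve |R(x)|<1 on ℝ⁻.
x=-0.32: |R|=0.7175
R=1: x+11/30x²=0 ⇒ x=−30/11=-2.7273; min R=1−1/(4·11/30)=0.3182>−1
Confirm numerically:
  x=-2.574: |R|=0.85534 <1
  x=-2.138: |R|=0.53805 <1
  x=-1.671: |R|=0.35282 <1
  x=-1.255: |R|=0.32251 <1
  x=-3.087: |R|=1.40718 >1
  x=-3.052: |R|=1.36339 >1
  x=-2.820: |R|=1.09588 >1
Stable set (-2.7273, 0).

left endpoint -2.7273.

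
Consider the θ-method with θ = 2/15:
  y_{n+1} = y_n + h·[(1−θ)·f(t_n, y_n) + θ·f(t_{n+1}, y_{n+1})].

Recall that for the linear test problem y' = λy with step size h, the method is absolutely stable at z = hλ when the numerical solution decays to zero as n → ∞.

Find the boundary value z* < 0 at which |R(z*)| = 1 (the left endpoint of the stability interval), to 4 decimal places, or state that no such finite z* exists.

left endpoint -2.7273.

On y'=λy, z=hλ:
  y_{n+1} = y_n + z·[13/15·y_n + 2/15·y_{n+1}] ⇒ (1 − 2/15z)y_{n+1} = (1 + 13/15z)y_n
  ⇒ R(z) = (1 + 13/15z)/(1 − 2/15z).

Solve |R(x)|<1 on ℝ⁻.
x=-1.05: |R|=0.0789
R=−1: 1+13/15x = −1+2/15x ⇒ -11/15x=2 ⇒ x=2/(-11/15)=-2.7273
Confirm numerically:
  x=-2.092: |R|=0.63574 <1
  x=-1.922: |R|=0.52993 <1
  x=-1.258: |R|=0.07730 <1
  x=-3.226: |R|=1.25573 >1
  x=-3.188: |R|=1.23709 >1
  x=-2.935: |R|=1.10949 >1
So |R|<1 on (-2.7273, 0).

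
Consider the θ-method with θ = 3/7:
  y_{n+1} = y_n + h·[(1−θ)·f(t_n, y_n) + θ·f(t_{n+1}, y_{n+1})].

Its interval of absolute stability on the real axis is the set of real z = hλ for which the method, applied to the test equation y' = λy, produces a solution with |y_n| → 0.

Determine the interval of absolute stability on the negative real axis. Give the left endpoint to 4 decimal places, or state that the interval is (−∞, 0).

(-14.0000, 0).

Set f=λy, z=hλ:
  y_{n+1} = y_n + z·[4/7·y_n + 3/7·y_{n+1}] ⇒ (1 − 3/7z)y_{n+1} = (1 + 4/7z)y_n
  so R(z) = (1 + 4/7z)/(1 − 3/7z).

Boundary: |R(x)|=1, x<0.
x=-1.62: |R|=0.0438
R=−1: 1+4/7x = −1+3/7x ⇒ -1/7x=2 ⇒ x=2/(-1/7)=-14.0000
Confirm numerically:
  x=-11.076: |R|=0.92731 <1
  x=-9.975: |R|=0.89100 <1
  x=-9.234: |R|=0.86266 <1
  x=-8.778: |R|=0.84334 <1
  x=-14.281: |R|=1.00564 >1
  x=-14.025: |R|=1.00051 >1
So |R|<1 on (-14.0000, 0).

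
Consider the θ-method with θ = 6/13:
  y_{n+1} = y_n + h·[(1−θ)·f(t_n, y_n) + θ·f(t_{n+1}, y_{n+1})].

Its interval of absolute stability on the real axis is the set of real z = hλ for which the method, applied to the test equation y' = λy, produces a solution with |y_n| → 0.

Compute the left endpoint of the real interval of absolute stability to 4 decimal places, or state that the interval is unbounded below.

left endpoint -26.0000.

Set f=λy, z=hλ:
  y_{n+1} = y_n + z·[7/13·y_n + 6/13·y_{n+1}] ⇒ (1 − 6/13z)y_{n+1} = (1 + 7/13z)y_n
  Hence R(z) = (1 + 7/13z)/(1 − 6/13z).

Solve |R(x)|<1 on ℝ⁻.
x=-0.36: |R|=0.6913
R=−1: 1+7/13x = −1+6/13x ⇒ -1/13x=2 ⇒ x=2/(-1/13)=-26.0000
Confirm numerically:
  x=-20.292: |R|=0.95764 <1
  x=-16.781: |R|=0.91891 <1
  x=-12.268: |R|=0.84145 <1
  x=-26.362: |R|=1.00211 >1
  x=-26.131: |R|=1.00077 >1
Interval (-26.0000, 0).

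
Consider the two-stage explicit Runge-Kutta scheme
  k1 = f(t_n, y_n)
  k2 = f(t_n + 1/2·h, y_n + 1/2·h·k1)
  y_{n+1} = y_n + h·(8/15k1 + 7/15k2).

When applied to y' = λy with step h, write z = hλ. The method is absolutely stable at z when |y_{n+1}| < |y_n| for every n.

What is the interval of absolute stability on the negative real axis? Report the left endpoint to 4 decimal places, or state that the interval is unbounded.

On y'=λy, z=hλ:
  k1=λy_n ⇒ h·k1=z·y_n;  k2=λ(1+1/2z)y_n ⇒ h·k2=z(1+1/2z)y_n
  y_{n+1}/y_n = 1 + 8/15z + 7/15z(1+1/2z) = 1 + z + 7/30z²
  so R(z) = 1 + z + 7/30z².

Find x<0 with |R(x)|<1.
x=-1.43: |R|=0.0471
R=1: x+7/30x²=0 ⇒ x=−30/7=-4.2857; min R=1−1/(4·7/30)=-0.0714>−1
Confirm numerically:
  x=-3.630: |R|=0.44461 <1
  x=-3.407: |R|=0.30145 <1
  x=-2.691: |R|=0.00132 <1
  x=-4.631: |R|=1.37310 >1
  x=-4.537: |R|=1.26602 >1
  x=-4.319: |R|=1.03354 >1
So |R|<1 on (-4.2857, 0).

z∈(-4.2857,0).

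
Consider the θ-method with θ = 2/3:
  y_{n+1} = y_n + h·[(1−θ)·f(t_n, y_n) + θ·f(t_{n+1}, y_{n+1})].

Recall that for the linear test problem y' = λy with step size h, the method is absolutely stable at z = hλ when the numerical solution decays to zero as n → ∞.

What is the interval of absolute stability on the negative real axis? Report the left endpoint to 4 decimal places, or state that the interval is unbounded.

(−∞, 0) — no finite endpoint.

Set f=λy, z=hλ:
  y_{n+1} = y_n + z·[1/3·y_n + 2/3·y_{n+1}] ⇒ (1 − 2/3z)y_{n+1} = (1 + 1/3z)y_n
  so R(z) = (1 + 1/3z)/(1 − 2/3z).

Boundary: |R(x)|=1, x<0.
x=-0.8: |R|=0.4783
x=-2: |R|=0.1429
x=-10: |R|=0.3043
x=-100: |R|=0.4778
θ=2/3≥1/2 ⇒ |1+1/3x|<|1−2/3x| ∀x<0 ⇒ stable on all of ℝ⁻.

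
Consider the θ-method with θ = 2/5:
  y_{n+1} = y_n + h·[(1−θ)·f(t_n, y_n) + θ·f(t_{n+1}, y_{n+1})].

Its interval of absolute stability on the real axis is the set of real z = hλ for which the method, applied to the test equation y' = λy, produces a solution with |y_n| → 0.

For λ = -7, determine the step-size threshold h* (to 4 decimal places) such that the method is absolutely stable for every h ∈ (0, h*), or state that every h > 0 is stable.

(-10.0000,0); λ=-7 ⇒ h* = (10)/7 = 1.4286.

On y'=λy, z=hλ:
  y_{n+1} = y_n + z·[3/5·y_n + 2/5·y_{n+1}] ⇒ (1 − 2/5z)y_{n+1} = (1 + 3/5z)y_n
  so R(z) = (1 + 3/5z)/(1 − 2/5z).

Need |R(x)|<1, x<0.
x=-1.02: |R|=0.2756
R=−1: 1+3/5x = −1+2/5x ⇒ -1/5x=2 ⇒ x=2/(-1/5)=-10.0000
Confirm numerically:
  x=-9.901: |R|=0.99601 <1
  x=-8.777: |R|=0.94577 <1
  x=-7.182: |R|=0.85447 <1
  x=-6.457: |R|=0.80222 <1
  x=-10.464: |R|=1.01790 >1
  x=-10.354: |R|=1.01377 >1
  x=-10.156: |R|=1.00616 >1
So |R|<1 on (-10.0000, 0).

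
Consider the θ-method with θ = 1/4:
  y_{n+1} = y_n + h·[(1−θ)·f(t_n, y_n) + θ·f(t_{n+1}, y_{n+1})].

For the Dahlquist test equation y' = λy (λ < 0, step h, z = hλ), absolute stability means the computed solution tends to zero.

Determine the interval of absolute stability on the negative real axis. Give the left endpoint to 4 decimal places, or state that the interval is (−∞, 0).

Set f=λy, z=hλ:
  y_{n+1} = y_n + z·[3/4·y_n + 1/4·y_{n+1}] ⇒ (1 − 1/4z)y_{n+1} = (1 + 3/4z)y_n
  so R(z) = (1 + 3/4z)/(1 − 1/4z).

Boundary: |R(x)|=1, x<0.
x=-0.79: |R|=0.3403
R=−1: 1+3/4x = −1+1/4x ⇒ -1/2x=2 ⇒ x=2/(-1/2)=-4.0000
Confirm numerically:
  x=-3.935: |R|=0.98362 <1
  x=-3.527: |R|=0.87432 <1
  x=-1.611: |R|=0.14846 <1
  x=-4.381: |R|=1.09092 >1
  x=-4.270: |R|=1.06530 >1
So |R|<1 on (-4.0000, 0).

z∈(-4.0000,0).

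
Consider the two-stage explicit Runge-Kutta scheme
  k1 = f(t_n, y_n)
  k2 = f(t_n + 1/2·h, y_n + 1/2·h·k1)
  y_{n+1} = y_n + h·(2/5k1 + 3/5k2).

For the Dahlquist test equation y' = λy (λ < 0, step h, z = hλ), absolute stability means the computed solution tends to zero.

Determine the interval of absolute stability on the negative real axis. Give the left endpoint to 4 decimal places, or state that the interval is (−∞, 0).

(-3.3333, 0).

With y'=λy (z=hλ):
  k1=λy_n ⇒ h·k1=z·y_n;  k2=λ(1+1/2z)y_n ⇒ h·k2=z(1+1/2z)y_n
  y_{n+1}/y_n = 1 + 2/5z + 3/5z(1+1/2z) = 1 + z + 3/10z²
  so R(z) = 1 + z + 3/10z².

Need |R(x)|<1, x<0.
x=-1.32: |R|=0.2027
R=1: x+3/10x²=0 ⇒ x=−10/3=-3.3333; min R=1−1/(4·3/10)=0.1667>−1
Confirm numerically:
  x=-2.988: |R|=0.69044 <1
  x=-2.805: |R|=0.55541 <1
  x=-1.676: |R|=0.16669 <1
  x=-3.930: |R|=1.70347 >1
  x=-3.772: |R|=1.49640 >1
  x=-3.539: |R|=1.21836 >1
Interval (-3.3333, 0).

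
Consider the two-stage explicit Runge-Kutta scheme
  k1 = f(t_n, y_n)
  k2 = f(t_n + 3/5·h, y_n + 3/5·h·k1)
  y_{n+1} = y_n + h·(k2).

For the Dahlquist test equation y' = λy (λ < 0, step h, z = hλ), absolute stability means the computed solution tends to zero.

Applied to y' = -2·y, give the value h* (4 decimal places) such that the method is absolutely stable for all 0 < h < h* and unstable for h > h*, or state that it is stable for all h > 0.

(-1.6667,0); λ=-2 ⇒ h* = (5/3)/2 = 0.8333.

Test eqn y'=λy, z=hλ:
  k1=λy_n ⇒ h·k1=z·y_n;  k2=λ(1+3/5z)y_n ⇒ h·k2=z(1+3/5z)y_n
  y_{n+1}/y_n = 1 + z(1+3/5z) = 1 + z + 3/5z²
  so R(z) = 1 + z + 3/5z².

Boundary: |R(x)|=1, x<0.
x=-1.31: |R|=0.7197
R=1: x+3/5x²=0 ⇒ x=−5/3=-1.6667; min R=1−1/(4·3/5)=0.5833>−1
Confirm numerically:
  x=-1.383: |R|=0.76461 <1
  x=-1.380: |R|=0.76264 <1
  x=-1.068: |R|=0.61637 <1
  x=-2.174: |R|=1.66177 >1
  x=-2.088: |R|=1.52785 >1
  x=-2.022: |R|=1.43109 >1
So |R|<1 on (-1.6667, 0).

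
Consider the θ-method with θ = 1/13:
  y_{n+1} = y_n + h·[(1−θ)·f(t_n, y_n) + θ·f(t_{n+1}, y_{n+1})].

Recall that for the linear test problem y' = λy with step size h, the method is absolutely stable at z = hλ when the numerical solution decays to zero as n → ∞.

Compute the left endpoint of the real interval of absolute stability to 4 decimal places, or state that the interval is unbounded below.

Set f=λy, z=hλ:
  y_{n+1} = y_n + z·[12/13·y_n + 1/13·y_{n+1}] ⇒ (1 − 1/13z)y_{n+1} = (1 + 12/13z)y_n
  so R(z) = (1 + 12/13z)/(1 − 1/13z).

Boundary: |R(x)|=1, x<0.
x=-0.84: |R|=0.2110
R=−1: 1+12/13x = −1+1/13x ⇒ -11/13x=2 ⇒ x=2/(-11/13)=-2.3636
Confirm numerically:
  x=-1.962: |R|=0.70472 <1
  x=-1.955: |R|=0.69943 <1
  x=-1.268: |R|=0.15531 <1
  x=-1.149: |R|=0.05569 <1
  x=-2.949: |R|=1.40372 >1
  x=-2.814: |R|=1.31327 >1
So |R|<1 on (-2.3636, 0).

z* = -2.3636.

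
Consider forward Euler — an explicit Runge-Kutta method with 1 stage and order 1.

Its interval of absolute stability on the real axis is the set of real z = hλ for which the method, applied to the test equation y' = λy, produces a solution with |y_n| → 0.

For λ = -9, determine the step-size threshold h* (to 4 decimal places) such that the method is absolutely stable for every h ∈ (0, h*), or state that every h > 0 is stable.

Test eqn y'=λy, z=hλ:
  order 1, 1-stage ⇒ R(z)=1+z
  (e.g. R(-0.66)=0.34000, |R|=0.34000)

Solve |R(x)|<1 on ℝ⁻.
x=-0.66: |R|=0.3400
|R(-1.74)|=0.7400 |R(-1.35)|=0.3500 |R(-1.33)|=0.3300
Bisect:
  x_lo=-2.5892 |R|=1.5892  x_hi=-0.3621 |R|=0.6379
  mid=-1.47567 |R|=0.47567 →hi
  mid=-2.03245 |R|=1.03245 →lo
  mid=-1.75406 |R|=0.75406 →hi
  mid=-1.89326 |R|=0.89326 →hi
  mid=-1.96285 |R|=0.96285 →hi
  mid=-1.99765 |R|=0.99765 →hi
  mid=-2.01505 |R|=1.01505 →lo
  ...
  [-2.00010,-1.99996] ⇒ x*=-2.0000
Stable set (-2.0000, 0).

(-2.0000,0); λ=-9 ⇒ h* = 0.2222.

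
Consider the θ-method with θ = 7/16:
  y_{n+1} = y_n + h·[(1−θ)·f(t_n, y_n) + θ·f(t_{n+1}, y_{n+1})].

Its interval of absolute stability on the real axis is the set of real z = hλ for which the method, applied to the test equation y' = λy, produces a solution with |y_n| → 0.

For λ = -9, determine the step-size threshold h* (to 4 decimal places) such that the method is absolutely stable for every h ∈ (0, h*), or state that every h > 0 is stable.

Test eqn y'=λy, z=hλ:
  y_{n+1} = y_n + z·[9/16·y_n + 7/16·y_{n+1}] ⇒ (1 − 7/16z)y_{n+1} = (1 + 9/16z)y_n
  Hence R(z) = (1 + 9/16z)/(1 − 7/16z).

Need |R(x)|<1, x<0.
x=-0.73: |R|=0.4467
R=−1: 1+9/16x = −1+7/16x ⇒ -1/8x=2 ⇒ x=2/(-1/8)=-16.0000
Confirm numerically:
  x=-13.860: |R|=0.96213 <1
  x=-8.238: |R|=0.78927 <1
  x=-7.846: |R|=0.77006 <1
  x=-6.838: |R|=0.71309 <1
  x=-16.395: |R|=1.00604 >1
  x=-16.096: |R|=1.00149 >1
So |R|<1 on (-16.0000, 0).

(-16.0000,0); λ=-9 ⇒ h* = (16)/9 = 1.7778.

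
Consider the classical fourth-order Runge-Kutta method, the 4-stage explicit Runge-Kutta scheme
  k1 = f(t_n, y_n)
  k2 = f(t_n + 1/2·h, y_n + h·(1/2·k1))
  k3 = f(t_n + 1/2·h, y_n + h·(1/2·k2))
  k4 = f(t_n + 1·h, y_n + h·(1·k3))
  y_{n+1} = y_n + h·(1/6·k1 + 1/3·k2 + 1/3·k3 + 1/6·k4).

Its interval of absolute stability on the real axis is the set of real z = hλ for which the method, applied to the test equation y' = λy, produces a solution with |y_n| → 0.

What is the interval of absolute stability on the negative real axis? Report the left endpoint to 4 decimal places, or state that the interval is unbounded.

On y'=λy, z=hλ:
  order 4, 4-stage ⇒ R(z)=1+z+z^2/2+z^3/6+z^4/24
  (e.g. R(-0.74)=0.47876, |R|=0.47876)

Need |R(x)|<1, x<0.
x=-0.74: |R|=0.4788
|R(-2.3)|=0.4832 |R(-1.33)|=0.2927 |R(-1.14)|=0.3332
Bisect:
  x_lo=-3.4597 |R|=2.5927  x_hi=-0.1304 |R|=0.8778
  mid=-1.79502 |R|=0.28465 →hi
  mid=-2.62734 |R|=0.78683 →hi
  mid=-3.04350 |R|=1.46440 →lo
  mid=-2.83542 |R|=1.07825 →lo
  mid=-2.73138 |R|=0.92172 →hi
  mid=-2.78340 |R|=0.99716 →hi
  mid=-2.80941 |R|=1.03698 →lo
  mid=-2.79641 |R|=1.01689 →lo
  mid=-2.78991 |R|=1.00698 →lo
  ...
  [-2.78544,-2.78523] ⇒ x*=-2.7853
So |R|<1 on (-2.7853, 0).

z∈(-2.7853,0).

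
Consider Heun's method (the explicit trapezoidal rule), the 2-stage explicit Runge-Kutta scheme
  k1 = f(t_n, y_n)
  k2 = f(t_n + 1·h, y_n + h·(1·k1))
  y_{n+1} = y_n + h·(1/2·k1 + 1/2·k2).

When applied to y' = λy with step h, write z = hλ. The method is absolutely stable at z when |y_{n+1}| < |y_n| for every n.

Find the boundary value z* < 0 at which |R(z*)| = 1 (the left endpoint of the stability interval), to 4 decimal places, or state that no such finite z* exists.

With y'=λy (z=hλ):
  order 2, 2-stage ⇒ R(z)=1+z+z^2/2
  (e.g. R(-0.47)=0.64045, |R|=0.64045)

Need |R(x)|<1, x<0.
x=-0.47: |R|=0.6404
|R(-1.41)|=0.5840 |R(-1.34)|=0.5578 |R(-1.09)|=0.5040
Bisect:
  x_lo=-2.3080 |R|=1.3554  x_hi=-0.1925 |R|=0.8260
  mid=-1.25027 |R|=0.53132 →hi
  mid=-1.77914 |R|=0.80353 →hi
  mid=-2.04358 |R|=1.04453 →lo
  mid=-1.91136 |R|=0.91529 →hi
  mid=-1.97747 |R|=0.97772 →hi
  mid=-2.01052 |R|=1.01058 →lo
  mid=-1.99399 |R|=0.99401 →hi
  mid=-2.00226 |R|=1.00226 →lo
  mid=-1.99813 |R|=0.99813 →hi
  mid=-2.00019 |R|=1.00019 →lo
  ...
  [-2.00006,-1.99993] ⇒ x*=-2.0000
Interval (-2.0000, 0).

left endpoint -2.0000.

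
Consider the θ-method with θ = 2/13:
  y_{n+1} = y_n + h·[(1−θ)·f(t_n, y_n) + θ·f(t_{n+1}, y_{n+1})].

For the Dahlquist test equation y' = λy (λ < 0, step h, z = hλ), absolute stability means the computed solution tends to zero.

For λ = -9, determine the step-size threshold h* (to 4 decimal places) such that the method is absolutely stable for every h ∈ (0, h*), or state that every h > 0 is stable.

(-2.8889,0); λ=-9 ⇒ h* = (26/9)/9 = 0.3210.

With y'=λy (z=hλ):
  y_{n+1} = y_n + z·[11/13·y_n + 2/13·y_{n+1}] ⇒ (1 − 2/13z)y_{n+1} = (1 + 11/13z)y_n
  ⇒ R(z) = (1 + 11/13z)/(1 − 2/13z).

Solve |R(x)|<1 on ℝ⁻.
x=-1.25: |R|=0.0484
R=−1: 1+11/13x = −1+2/13x ⇒ -9/13x=2 ⇒ x=2/(-9/13)=-2.8889
Confirm numerically:
  x=-2.533: |R|=0.82271 <1
  x=-1.945: |R|=0.49704 <1
  x=-1.736: |R|=0.37008 <1
  x=-1.448: |R|=0.18420 <1
  x=-3.191: |R|=1.14028 >1
  x=-3.004: |R|=1.05450 >1
So |R|<1 on (-2.8889, 0).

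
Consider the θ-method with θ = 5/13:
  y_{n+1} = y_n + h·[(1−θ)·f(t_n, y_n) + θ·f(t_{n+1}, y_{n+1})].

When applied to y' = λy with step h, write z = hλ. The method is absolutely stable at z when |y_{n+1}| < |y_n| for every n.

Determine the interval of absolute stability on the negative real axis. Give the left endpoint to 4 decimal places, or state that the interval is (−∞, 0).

(-8.6667, 0).

With y'=λy (z=hλ):
  y_{n+1} = y_n + z·[8/13·y_n + 5/13·y_{n+1}] ⇒ (1 − 5/13z)y_{n+1} = (1 + 8/13z)y_n
  so R(z) = (1 + 8/13z)/(1 − 5/13z).

Solve |R(x)|<1 on ℝ⁻.
x=-0.38: |R|=0.6685
R=−1: 1+8/13x = −1+5/13x ⇒ -3/13x=2 ⇒ x=2/(-3/13)=-8.6667
Confirm numerically:
  x=-8.006: |R|=0.96262 <1
  x=-7.353: |R|=0.92081 <1
  x=-5.809: |R|=0.79610 <1
  x=-4.179: |R|=0.60280 <1
  x=-9.241: |R|=1.02910 >1
  x=-9.023: |R|=1.01839 >1
  x=-8.813: |R|=1.00769 >1
Interval (-8.6667, 0).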